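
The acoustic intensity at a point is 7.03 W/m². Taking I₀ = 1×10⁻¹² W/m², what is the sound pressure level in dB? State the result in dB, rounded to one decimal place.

L = 10·log₁₀(I/I₀) = 10·log₁₀(7.03/10⁻¹²) = 10·log₁₀(7.03×10^12).
L = 10·(0.8470 + 12) = 128.47 dB.

128.5 dB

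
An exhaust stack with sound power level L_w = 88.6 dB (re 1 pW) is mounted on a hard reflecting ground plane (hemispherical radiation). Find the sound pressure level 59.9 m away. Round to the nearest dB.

The power spreads over a hemisphere of area 2π·r², so L_p = L_w − 10·log₁₀(2π·r²).
2π·r² = 2.254e+04 m², 10·log₁₀ of that is 43.530 dB.
L_p = 88.6 − 43.530 = 45.07 dB.

45 dB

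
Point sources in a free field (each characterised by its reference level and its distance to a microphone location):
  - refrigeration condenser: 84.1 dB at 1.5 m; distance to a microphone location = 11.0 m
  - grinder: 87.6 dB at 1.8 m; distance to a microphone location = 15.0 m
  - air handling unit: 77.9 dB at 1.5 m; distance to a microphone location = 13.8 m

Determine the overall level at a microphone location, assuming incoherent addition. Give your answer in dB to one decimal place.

Apply inverse-square spreading to bring every level to the receiver, then sum 10^(L/10).
refrigeration condenser: 84.1 − 20·log₁₀(11.0/1.5) = 84.1 − 17.31 = 66.79 dB.
grinder: 87.6 − 20·log₁₀(15.0/1.8) = 87.6 − 18.42 = 69.18 dB.
air handling unit: 77.9 − 20·log₁₀(13.8/1.5) = 77.9 − 19.28 = 58.62 dB.
Σ 10^(L/10) = 1.379e+07 → L_total = 10·log₁₀(1.379e+07) = 71.40 dB.

71.4 dB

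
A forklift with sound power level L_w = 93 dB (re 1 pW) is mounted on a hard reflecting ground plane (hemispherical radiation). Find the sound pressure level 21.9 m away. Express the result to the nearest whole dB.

58 dB

L_p = L_w − 10·log₁₀(2π·r²) with r = 21.9 m.
2π·r² = 3013 m², 10·log₁₀ of that is 34.791 dB.
L_p = 93 − 34.791 = 58.21 dB.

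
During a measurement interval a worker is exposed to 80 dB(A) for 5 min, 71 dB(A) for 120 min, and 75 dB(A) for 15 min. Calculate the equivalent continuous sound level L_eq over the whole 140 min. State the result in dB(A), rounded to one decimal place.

The energy average is taken in the linear domain: L_eq = 10·log₁₀[(Σ tᵢ·10^(Lᵢ/10))/T], T = 140 min.
Σ tᵢ·10^(Lᵢ/10) = 5·10^(80/10) + 120·10^(71/10) + 15·10^(75/10) = 2.485e+09.
L_eq = 10·log₁₀(2.485e+09/140) = 72.49 dB(A).

72.5 dB(A)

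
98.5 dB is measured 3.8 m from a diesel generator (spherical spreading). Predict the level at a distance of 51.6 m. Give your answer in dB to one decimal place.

Spherical spreading from a point source gives a 20·log₁₀(r₂/r₁) drop.
L₂ = 98.5 − 20·log₁₀(51.6/3.8) = 98.5 − 22.657 = 75.84 dB.

75.8 dB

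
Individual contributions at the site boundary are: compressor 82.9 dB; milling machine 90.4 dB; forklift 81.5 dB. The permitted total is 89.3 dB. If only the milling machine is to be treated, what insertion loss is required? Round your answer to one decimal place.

The untreated sources together contribute 10^(82.9/10) + 10^(81.5/10) = 3.362e+08, i.e. 85.27 dB.
The limit corresponds to 10^(89.3/10) = 8.511e+08; subtracting the fixed part leaves 5.149e+08 for the milling machine, i.e. 87.12 dB.
So the milling machine must be reduced from 90.4 to 87.12 dB: IL = 3.28 dB.

3.3 dB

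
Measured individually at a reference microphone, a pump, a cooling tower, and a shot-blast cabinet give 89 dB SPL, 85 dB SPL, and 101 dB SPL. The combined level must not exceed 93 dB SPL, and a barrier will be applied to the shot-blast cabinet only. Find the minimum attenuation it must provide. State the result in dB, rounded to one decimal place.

The untreated sources together contribute 10^(89/10) + 10^(85/10) = 1.111e+09, i.e. 90.46 dB SPL.
The limit corresponds to 10^(93/10) = 1.995e+09; subtracting the fixed part leaves 8.847e+08 for the shot-blast cabinet, i.e. 89.47 dB SPL.
Required insertion loss = 101 − 89.47 = 11.53 dB.

11.5 dB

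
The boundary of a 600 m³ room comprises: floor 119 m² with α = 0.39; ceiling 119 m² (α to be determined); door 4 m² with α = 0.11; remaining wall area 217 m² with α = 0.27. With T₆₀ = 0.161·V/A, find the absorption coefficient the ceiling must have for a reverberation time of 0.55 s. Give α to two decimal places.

Required total absorption A = 0.161·600/0.55 = 175.64 m².
Absorption from the other surfaces = 119·0.39 + 4·0.11 + 217·0.27 = 105.44 m², so the ceiling must supply 70.20 m² over 119 m².
α = 70.20/119 = 0.590.

0.59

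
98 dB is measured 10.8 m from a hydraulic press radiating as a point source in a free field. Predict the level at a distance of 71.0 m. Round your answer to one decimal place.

81.6 dB

For a point source, L₂ = L₁ − 20·log₁₀(r₂/r₁).
L₂ = 98 − 20·log₁₀(71.0/10.8) = 98 − 16.357 = 81.64 dB.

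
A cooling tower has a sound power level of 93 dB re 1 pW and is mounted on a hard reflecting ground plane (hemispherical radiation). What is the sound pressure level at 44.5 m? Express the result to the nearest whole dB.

Free-field hemispherical radiation: L_p = L_w − 10·log₁₀(2π·r²), r = 44.5 m.
2π·r² = 1.244e+04 m², 10·log₁₀ of that is 40.949 dB.
L_p = 93 − 40.949 = 52.05 dB.

52 dB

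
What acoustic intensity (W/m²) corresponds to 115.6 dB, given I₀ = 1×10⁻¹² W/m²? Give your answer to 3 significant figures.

0.363 W/m²

I = I₀·10^(L/10) = 10⁻¹² × 10^(115.6/10) = 10^(-0.440).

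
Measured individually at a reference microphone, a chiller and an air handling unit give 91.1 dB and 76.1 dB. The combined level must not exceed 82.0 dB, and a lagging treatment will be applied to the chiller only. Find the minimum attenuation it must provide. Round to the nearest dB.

10 dB

Fixed contribution from the other source: Σ 10^(L/10) = 10^(76.1/10) = 4.074e+07 (76.10 dB).
The limit corresponds to 10^(82.0/10) = 1.585e+08; subtracting the fixed part leaves 1.178e+08 for the chiller, i.e. 80.71 dB.
So the chiller must be reduced from 91.1 to 80.71 dB: IL = 10.39 dB.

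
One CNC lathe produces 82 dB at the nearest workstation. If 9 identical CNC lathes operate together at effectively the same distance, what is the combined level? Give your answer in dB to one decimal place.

91.5 dB

N identical incoherent sources raise the level by 10·log₁₀ N.
L_total = 82 + 10·log₁₀(9) = 82 + 9.542 = 91.54 dB.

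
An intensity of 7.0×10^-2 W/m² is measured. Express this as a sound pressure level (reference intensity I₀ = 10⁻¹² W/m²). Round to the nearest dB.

108 dB

L = 10·log₁₀(I/I₀) = 10·log₁₀(7.0×10^-2/10⁻¹²) = 10·log₁₀(7.0×10^10).
L = 10·(0.8451 + 10) = 108.45 dB.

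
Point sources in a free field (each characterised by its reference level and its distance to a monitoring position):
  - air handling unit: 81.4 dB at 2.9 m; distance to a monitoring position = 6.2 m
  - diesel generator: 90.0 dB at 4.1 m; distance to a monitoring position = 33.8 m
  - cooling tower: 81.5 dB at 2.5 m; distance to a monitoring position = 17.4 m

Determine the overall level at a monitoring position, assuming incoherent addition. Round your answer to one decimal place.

76.8 dB

Propagate each source to the receiver with L = L_ref − 20·log₁₀(r/r_ref), then add intensities.
air handling unit: 81.4 − 20·log₁₀(6.2/2.9) = 81.4 − 6.60 = 74.80 dB.
diesel generator: 90.0 − 20·log₁₀(33.8/4.1) = 90.0 − 18.32 = 71.68 dB.
cooling tower: 81.5 − 20·log₁₀(17.4/2.5) = 81.5 − 16.85 = 64.65 dB.
Σ 10^(L/10) = 4.783e+07 → L_total = 10·log₁₀(4.783e+07) = 76.80 dB.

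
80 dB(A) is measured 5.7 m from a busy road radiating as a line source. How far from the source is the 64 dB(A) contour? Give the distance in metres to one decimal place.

Line-source spreading drops the level by 10·log₁₀(r₂/r₁); inverting, r₂/r₁ = 10^(ΔL/10).
r₂ = 5.7·10^((80−64)/10) = 5.7·10^(16.0/10) = 226.92 m.

226.9 m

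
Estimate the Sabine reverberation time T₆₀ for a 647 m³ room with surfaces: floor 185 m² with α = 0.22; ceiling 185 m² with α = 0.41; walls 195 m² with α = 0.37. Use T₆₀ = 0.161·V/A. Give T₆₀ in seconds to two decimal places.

Summing Sᵢαᵢ: 185·0.22 + 185·0.41 + 195·0.37 = 188.70 m².
T₆₀ = 0.161 × 647 / 188.70 = 0.552 s.

0.55 s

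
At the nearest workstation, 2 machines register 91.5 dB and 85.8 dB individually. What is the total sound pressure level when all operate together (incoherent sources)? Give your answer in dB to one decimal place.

Incoherent sources combine by intensity addition: L_total = 10·log₁₀(Σ 10^(L_i/10)).
Σ 10^(L/10) = 10^(91.5/10) + 10^(85.8/10) = 1.793e+09.
L_total = 10·log₁₀(1.793e+09) = 92.54 dB.

92.5 dB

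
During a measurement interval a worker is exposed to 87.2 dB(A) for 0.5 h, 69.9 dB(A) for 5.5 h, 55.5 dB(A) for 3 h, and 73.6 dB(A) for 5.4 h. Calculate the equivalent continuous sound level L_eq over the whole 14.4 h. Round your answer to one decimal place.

74.9 dB(A)

Weight each interval's intensity by its duration and average over T = 14.4 h:
Σ tᵢ·10^(Lᵢ/10) = 0.5·10^(87.2/10) + 5.5·10^(69.9/10) + 3·10^(55.5/10) + 5.4·10^(73.6/10) = 4.409e+08.
L_eq = 10·log₁₀(4.409e+08/14.4) = 74.86 dB(A).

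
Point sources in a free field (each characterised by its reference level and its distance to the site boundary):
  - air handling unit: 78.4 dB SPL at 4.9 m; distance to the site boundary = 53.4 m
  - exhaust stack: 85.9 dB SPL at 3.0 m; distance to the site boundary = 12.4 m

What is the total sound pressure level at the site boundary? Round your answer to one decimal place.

Apply inverse-square spreading to bring every level to the receiver, then sum 10^(L/10).
air handling unit: 78.4 − 20·log₁₀(53.4/4.9) = 78.4 − 20.75 = 57.65 dB SPL.
exhaust stack: 85.9 − 20·log₁₀(12.4/3.0) = 85.9 − 12.33 = 73.57 dB SPL.
Σ 10^(L/10) = 2.335e+07 → L_total = 10·log₁₀(2.335e+07) = 73.68 dB SPL.

73.7 dB SPL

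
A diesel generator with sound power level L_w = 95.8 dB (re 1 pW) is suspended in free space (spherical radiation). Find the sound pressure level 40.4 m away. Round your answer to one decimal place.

52.7 dB

L_p = L_w − 10·log₁₀(4π·r²) with r = 40.4 m.
4π·r² = 2.051e+04 m², 10·log₁₀ of that is 43.120 dB.
L_p = 95.8 − 43.120 = 52.68 dB.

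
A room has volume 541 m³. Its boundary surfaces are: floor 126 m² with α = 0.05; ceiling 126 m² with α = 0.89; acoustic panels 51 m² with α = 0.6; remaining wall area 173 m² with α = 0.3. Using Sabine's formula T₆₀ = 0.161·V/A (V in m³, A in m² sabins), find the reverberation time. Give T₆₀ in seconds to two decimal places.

0.43 s

Total absorption A = 126·0.05 + 126·0.89 + 51·0.6 + 173·0.3 = 200.94 m² sabins.
T₆₀ = 0.161 × 541 / 200.94 = 0.433 s.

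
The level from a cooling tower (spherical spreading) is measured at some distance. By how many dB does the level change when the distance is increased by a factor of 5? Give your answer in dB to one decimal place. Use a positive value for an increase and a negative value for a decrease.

With spherical spreading the level changes by −20·log₁₀(r₂/r₁).
ΔL = −20·log₁₀(5) = -13.98 dB.

-14.0 dB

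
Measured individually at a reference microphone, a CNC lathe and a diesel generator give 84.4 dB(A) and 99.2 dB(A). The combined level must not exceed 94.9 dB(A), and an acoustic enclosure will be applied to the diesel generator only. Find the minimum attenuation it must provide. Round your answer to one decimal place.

Fixed contribution from the other source: Σ 10^(L/10) = 10^(84.4/10) = 2.754e+08 (84.40 dB(A)).
The limit corresponds to 10^(94.9/10) = 3.090e+09; subtracting the fixed part leaves 2.815e+09 for the diesel generator, i.e. 94.49 dB(A).
So the diesel generator must be reduced from 99.2 to 94.49 dB(A): IL = 4.71 dB.

4.7 dB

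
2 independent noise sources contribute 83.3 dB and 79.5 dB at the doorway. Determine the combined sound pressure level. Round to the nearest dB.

85 dB

Incoherent sources combine by intensity addition: L_total = 10·log₁₀(Σ 10^(L_i/10)).
Σ 10^(L/10) = 10^(83.3/10) + 10^(79.5/10) = 3.029e+08.
L_total = 10·log₁₀(3.029e+08) = 84.81 dB.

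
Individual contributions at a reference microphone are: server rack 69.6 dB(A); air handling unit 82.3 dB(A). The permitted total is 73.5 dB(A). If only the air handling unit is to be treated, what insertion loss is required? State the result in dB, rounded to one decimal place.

11.1 dB

Fixed contribution from the other source: Σ 10^(L/10) = 10^(69.6/10) = 9.120e+06 (69.60 dB(A)).
To meet 73.5 dB(A) overall, the treated air handling unit may contribute at most 10^(73.5/10) − 9.120e+06 = 1.327e+07, i.e. 71.23 dB(A).
So the air handling unit must be reduced from 82.3 to 71.23 dB(A): IL = 11.07 dB.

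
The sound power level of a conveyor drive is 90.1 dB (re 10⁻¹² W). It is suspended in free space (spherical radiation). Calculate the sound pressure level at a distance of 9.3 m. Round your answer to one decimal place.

The power spreads over a sphere of area 4π·r², so L_p = L_w − 10·log₁₀(4π·r²).
4π·r² = 1087 m², 10·log₁₀ of that is 30.362 dB.
L_p = 90.1 − 30.362 = 59.74 dB.

59.7 dB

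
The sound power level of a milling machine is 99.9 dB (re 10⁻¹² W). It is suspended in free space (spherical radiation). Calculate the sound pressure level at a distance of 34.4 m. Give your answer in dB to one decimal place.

Free-field spherical radiation: L_p = L_w − 10·log₁₀(4π·r²), r = 34.4 m.
4π·r² = 1.487e+04 m², 10·log₁₀ of that is 41.723 dB.
L_p = 99.9 − 41.723 = 58.18 dB.

58.2 dB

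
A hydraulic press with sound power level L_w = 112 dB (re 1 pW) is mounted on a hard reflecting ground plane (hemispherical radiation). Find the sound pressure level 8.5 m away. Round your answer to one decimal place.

85.4 dB

Free-field hemispherical radiation: L_p = L_w − 10·log₁₀(2π·r²), r = 8.5 m.
2π·r² = 454 m², 10·log₁₀ of that is 26.570 dB.
L_p = 112 − 26.570 = 85.43 dB.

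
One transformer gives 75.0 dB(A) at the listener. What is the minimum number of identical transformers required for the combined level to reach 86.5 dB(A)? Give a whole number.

15

N identical sources give L₁ + 10·log₁₀ N, so require 10·log₁₀ N ≥ 86.5 − 75.0 = 11.5 dB.
N ≥ 10^(11.5/10) = 14.125, so N = 15.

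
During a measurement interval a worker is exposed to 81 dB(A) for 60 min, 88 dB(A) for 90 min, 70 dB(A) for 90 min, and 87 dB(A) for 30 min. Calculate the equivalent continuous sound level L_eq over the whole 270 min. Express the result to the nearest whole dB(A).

Weight each interval's intensity by its duration and average over T = 270 min:
Σ tᵢ·10^(Lᵢ/10) = 60·10^(81/10) + 90·10^(88/10) + 90·10^(70/10) + 30·10^(87/10) = 8.028e+10.
L_eq = 10·log₁₀(8.028e+10/270) = 84.73 dB(A).

85 dB(A)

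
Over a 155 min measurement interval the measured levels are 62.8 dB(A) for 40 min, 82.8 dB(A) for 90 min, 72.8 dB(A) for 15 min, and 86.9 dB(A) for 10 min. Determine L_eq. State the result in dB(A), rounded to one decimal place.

81.6 dB(A)

L_eq = 10·log₁₀[(1/T)·Σ tᵢ·10^(Lᵢ/10)] with T = 155 min.
Σ tᵢ·10^(Lᵢ/10) = 40·10^(62.8/10) + 90·10^(82.8/10) + 15·10^(72.8/10) + 10·10^(86.9/10) = 2.241e+10.
L_eq = 10·log₁₀(2.241e+10/155) = 81.60 dB(A).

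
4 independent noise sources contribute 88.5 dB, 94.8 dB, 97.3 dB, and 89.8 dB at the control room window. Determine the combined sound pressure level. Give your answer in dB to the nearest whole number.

For uncorrelated sources the intensities add, so convert each level to linear form, sum, and take 10·log₁₀ of the total.
Σ 10^(L/10) = 10^(88.5/10) + 10^(94.8/10) + 10^(97.3/10) + 10^(89.8/10) = 1.005e+10.
L_total = 10·log₁₀(1.005e+10) = 100.02 dB.

100 dB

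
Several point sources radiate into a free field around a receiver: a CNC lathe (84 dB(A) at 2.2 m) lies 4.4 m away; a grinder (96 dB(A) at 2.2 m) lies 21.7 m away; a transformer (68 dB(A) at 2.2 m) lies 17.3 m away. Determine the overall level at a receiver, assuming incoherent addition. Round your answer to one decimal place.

Propagate each source to the receiver with L = L_ref − 20·log₁₀(r/r_ref), then add intensities.
CNC lathe: 84 − 20·log₁₀(4.4/2.2) = 84 − 6.02 = 77.98 dB(A).
grinder: 96 − 20·log₁₀(21.7/2.2) = 96 − 19.88 = 76.12 dB(A).
transformer: 68 − 20·log₁₀(17.3/2.2) = 68 − 17.91 = 50.09 dB(A).
Σ 10^(L/10) = 1.038e+08 → L_total = 10·log₁₀(1.038e+08) = 80.16 dB(A).

80.2 dB(A)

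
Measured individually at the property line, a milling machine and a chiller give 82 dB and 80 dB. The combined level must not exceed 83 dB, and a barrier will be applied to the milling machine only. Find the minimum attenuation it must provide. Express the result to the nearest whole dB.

Everything except the milling machine sums to 10^(80/10) = 1.000e+08 in linear terms, 80.00 dB.
The limit corresponds to 10^(83/10) = 1.995e+08; subtracting the fixed part leaves 9.953e+07 for the milling machine, i.e. 79.98 dB.
So the milling machine must be reduced from 82 to 79.98 dB: IL = 2.02 dB.

2 dB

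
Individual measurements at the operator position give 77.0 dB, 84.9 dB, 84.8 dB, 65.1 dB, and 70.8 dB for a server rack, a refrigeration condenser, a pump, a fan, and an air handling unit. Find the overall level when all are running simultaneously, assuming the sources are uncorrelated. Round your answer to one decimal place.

For uncorrelated sources the intensities add, so convert each level to linear form, sum, and take 10·log₁₀ of the total.
Σ 10^(L/10) = 10^(77.0/10) + 10^(84.9/10) + 10^(84.8/10) + 10^(65.1/10) + 10^(70.8/10) = 6.764e+08.
L_total = 10·log₁₀(6.764e+08) = 88.30 dB.

88.3 dB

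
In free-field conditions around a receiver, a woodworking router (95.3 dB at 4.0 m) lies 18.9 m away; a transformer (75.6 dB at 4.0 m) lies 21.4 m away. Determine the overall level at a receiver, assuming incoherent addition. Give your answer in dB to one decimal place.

First find each source's level at the receiver (point-source: −20·log₁₀(r/r_ref)), then combine on an intensity basis.
woodworking router: 95.3 − 20·log₁₀(18.9/4.0) = 95.3 − 13.49 = 81.81 dB.
transformer: 75.6 − 20·log₁₀(21.4/4.0) = 75.6 − 14.57 = 61.03 dB.
Σ 10^(L/10) = 1.530e+08 → L_total = 10·log₁₀(1.530e+08) = 81.85 dB.

81.8 dB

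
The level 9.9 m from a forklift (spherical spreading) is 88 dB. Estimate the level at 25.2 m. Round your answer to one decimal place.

79.9 dB

For a point source, L₂ = L₁ − 20·log₁₀(r₂/r₁).
L₂ = 88 − 20·log₁₀(25.2/9.9) = 88 − 8.115 = 79.88 dB.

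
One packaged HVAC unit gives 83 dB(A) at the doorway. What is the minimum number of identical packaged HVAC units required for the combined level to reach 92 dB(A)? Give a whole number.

8

Need L₁ + 10·log₁₀ N ≥ 92, i.e. log₁₀ N ≥ 0.90.
N ≥ 10^(9.0/10) = 7.943, so N = 8.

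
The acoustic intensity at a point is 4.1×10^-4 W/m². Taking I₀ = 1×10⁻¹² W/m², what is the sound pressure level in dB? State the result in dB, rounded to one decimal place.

Dividing by I₀ shifts the exponent by 12: I/I₀ = 4.1×10^8.
L = 10·(0.6128 + 8) = 86.13 dB.

86.1 dB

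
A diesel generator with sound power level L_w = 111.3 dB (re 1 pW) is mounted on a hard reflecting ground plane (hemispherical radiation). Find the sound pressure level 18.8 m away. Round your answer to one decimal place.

Free-field hemispherical radiation: L_p = L_w − 10·log₁₀(2π·r²), r = 18.8 m.
2π·r² = 2221 m², 10·log₁₀ of that is 33.465 dB.
L_p = 111.3 − 33.465 = 77.84 dB.

77.8 dB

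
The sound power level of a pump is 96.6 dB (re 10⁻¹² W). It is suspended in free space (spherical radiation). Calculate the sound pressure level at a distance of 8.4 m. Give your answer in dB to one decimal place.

L_p = L_w − 10·log₁₀(4π·r²) with r = 8.4 m.
4π·r² = 886.7 m², 10·log₁₀ of that is 29.478 dB.
L_p = 96.6 − 29.478 = 67.12 dB.

67.1 dB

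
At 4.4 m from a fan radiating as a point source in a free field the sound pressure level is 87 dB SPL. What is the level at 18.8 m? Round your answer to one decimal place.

74.4 dB SPL

Spherical spreading from a point source gives a 20·log₁₀(r₂/r₁) drop.
L₂ = 87 − 20·log₁₀(18.8/4.4) = 87 − 12.614 = 74.39 dB SPL.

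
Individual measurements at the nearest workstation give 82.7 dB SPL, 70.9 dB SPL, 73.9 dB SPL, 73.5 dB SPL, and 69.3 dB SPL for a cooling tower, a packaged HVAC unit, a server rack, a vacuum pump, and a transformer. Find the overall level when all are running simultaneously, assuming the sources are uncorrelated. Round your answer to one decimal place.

84.0 dB SPL

For uncorrelated sources the intensities add, so convert each level to linear form, sum, and take 10·log₁₀ of the total.
Σ 10^(L/10) = 10^(82.7/10) + 10^(70.9/10) + 10^(73.9/10) + 10^(73.5/10) + 10^(69.3/10) = 2.540e+08.
L_total = 10·log₁₀(2.540e+08) = 84.05 dB SPL.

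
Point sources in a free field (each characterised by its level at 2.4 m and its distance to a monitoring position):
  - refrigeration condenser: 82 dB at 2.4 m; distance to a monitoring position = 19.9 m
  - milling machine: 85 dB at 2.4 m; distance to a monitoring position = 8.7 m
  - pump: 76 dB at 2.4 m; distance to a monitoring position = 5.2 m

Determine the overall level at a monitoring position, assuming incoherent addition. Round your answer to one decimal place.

75.4 dB

Apply inverse-square spreading to bring every level to the receiver, then sum 10^(L/10).
refrigeration condenser: 82 − 20·log₁₀(19.9/2.4) = 82 − 18.37 = 63.63 dB.
milling machine: 85 − 20·log₁₀(8.7/2.4) = 85 − 11.19 = 73.81 dB.
pump: 76 − 20·log₁₀(5.2/2.4) = 76 − 6.72 = 69.28 dB.
Σ 10^(L/10) = 3.485e+07 → L_total = 10·log₁₀(3.485e+07) = 75.42 dB.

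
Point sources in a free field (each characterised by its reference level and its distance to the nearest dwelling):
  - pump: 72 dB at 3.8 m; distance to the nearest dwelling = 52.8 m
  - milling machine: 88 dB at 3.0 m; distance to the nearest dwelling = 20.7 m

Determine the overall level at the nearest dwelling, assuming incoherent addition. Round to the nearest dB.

Propagate each source to the receiver with L = L_ref − 20·log₁₀(r/r_ref), then add intensities.
pump: 72 − 20·log₁₀(52.8/3.8) = 72 − 22.86 = 49.14 dB.
milling machine: 88 − 20·log₁₀(20.7/3.0) = 88 − 16.78 = 71.22 dB.
Σ 10^(L/10) = 1.333e+07 → L_total = 10·log₁₀(1.333e+07) = 71.25 dB.

71 dB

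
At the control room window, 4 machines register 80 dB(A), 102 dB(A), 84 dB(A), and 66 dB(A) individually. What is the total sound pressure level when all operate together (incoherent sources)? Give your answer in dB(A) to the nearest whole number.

102 dB(A)

Incoherent sources combine by intensity addition: L_total = 10·log₁₀(Σ 10^(L_i/10)).
Σ 10^(L/10) = 10^(80/10) + 10^(102/10) + 10^(84/10) + 10^(66/10) = 1.620e+10.
L_total = 10·log₁₀(1.620e+10) = 102.10 dB(A).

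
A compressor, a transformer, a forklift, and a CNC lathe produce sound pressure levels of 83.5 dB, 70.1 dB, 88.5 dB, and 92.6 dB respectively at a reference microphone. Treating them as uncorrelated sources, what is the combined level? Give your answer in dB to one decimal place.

For uncorrelated sources the intensities add, so convert each level to linear form, sum, and take 10·log₁₀ of the total.
Σ 10^(L/10) = 10^(83.5/10) + 10^(70.1/10) + 10^(88.5/10) + 10^(92.6/10) = 2.762e+09.
L_total = 10·log₁₀(2.762e+09) = 94.41 dB.

94.4 dB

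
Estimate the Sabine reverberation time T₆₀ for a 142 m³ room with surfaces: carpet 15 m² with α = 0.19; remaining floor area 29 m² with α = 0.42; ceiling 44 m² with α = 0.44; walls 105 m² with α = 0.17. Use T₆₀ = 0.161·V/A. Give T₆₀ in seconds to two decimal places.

0.44 s

A = Σ Sᵢαᵢ = 15·0.19 + 29·0.42 + 44·0.44 + 105·0.17 = 52.24 m².
T₆₀ = 0.161·V/A = 0.161·142/52.24 = 0.438 s.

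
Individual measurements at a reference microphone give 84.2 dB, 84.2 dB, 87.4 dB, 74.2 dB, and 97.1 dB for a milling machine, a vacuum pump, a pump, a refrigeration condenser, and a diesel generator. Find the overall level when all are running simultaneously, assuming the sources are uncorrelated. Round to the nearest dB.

98 dB

For uncorrelated sources the intensities add, so convert each level to linear form, sum, and take 10·log₁₀ of the total.
Σ 10^(L/10) = 10^(84.2/10) + 10^(84.2/10) + 10^(87.4/10) + 10^(74.2/10) + 10^(97.1/10) = 6.231e+09.
L_total = 10·log₁₀(6.231e+09) = 97.95 dB.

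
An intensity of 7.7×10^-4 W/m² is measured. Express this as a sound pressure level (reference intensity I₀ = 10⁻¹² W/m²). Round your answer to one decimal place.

88.9 dB

I/I₀ = 7.7×10^-4/10⁻¹² = 7.7×10^8, and L = 10·log₁₀(I/I₀).
L = 10·(0.8865 + 8) = 88.86 dB.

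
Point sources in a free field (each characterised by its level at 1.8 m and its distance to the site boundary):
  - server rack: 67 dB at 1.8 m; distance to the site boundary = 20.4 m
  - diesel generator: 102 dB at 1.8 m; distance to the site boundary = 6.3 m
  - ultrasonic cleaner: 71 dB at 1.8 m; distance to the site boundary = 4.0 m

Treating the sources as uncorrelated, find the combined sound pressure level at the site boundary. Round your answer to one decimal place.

First find each source's level at the receiver (point-source: −20·log₁₀(r/r_ref)), then combine on an intensity basis.
server rack: 67 − 20·log₁₀(20.4/1.8) = 67 − 21.09 = 45.91 dB.
diesel generator: 102 − 20·log₁₀(6.3/1.8) = 102 − 10.88 = 91.12 dB.
ultrasonic cleaner: 71 − 20·log₁₀(4.0/1.8) = 71 − 6.94 = 64.06 dB.
Σ 10^(L/10) = 1.296e+09 → L_total = 10·log₁₀(1.296e+09) = 91.13 dB.

91.1 dB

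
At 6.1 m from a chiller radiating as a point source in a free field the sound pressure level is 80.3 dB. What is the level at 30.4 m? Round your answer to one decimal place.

Point-source attenuation: ΔL = 20·log₁₀(r₂/r₁) = 20·log₁₀(30.4/6.1) = 13.951 dB.
L₂ = 80.3 − 20·log₁₀(30.4/6.1) = 80.3 − 13.951 = 66.35 dB.

66.3 dB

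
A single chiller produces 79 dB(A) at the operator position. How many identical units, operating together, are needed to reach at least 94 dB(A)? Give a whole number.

32

The shortfall is 94 − 79 = 15.0 dB, and N units add 10·log₁₀ N, so need 10·log₁₀ N ≥ 15.0.
N ≥ 10^(15.0/10) = 31.623, so N = 32.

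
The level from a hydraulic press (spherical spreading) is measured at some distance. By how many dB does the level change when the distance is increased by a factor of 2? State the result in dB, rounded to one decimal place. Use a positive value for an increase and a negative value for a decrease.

-6.0 dB

A point source loses 6 dB per doubling of distance; generally ΔL = −20·log₁₀(r₂/r₁).
ΔL = −20·log₁₀(2) = -6.02 dB.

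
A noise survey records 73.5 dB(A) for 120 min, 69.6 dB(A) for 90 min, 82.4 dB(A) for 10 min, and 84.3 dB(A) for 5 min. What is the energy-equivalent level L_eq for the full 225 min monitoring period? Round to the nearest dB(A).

The energy average is taken in the linear domain: L_eq = 10·log₁₀[(Σ tᵢ·10^(Lᵢ/10))/T], T = 225 min.
Σ tᵢ·10^(Lᵢ/10) = 120·10^(73.5/10) + 90·10^(69.6/10) + 10·10^(82.4/10) + 5·10^(84.3/10) = 6.591e+09.
L_eq = 10·log₁₀(6.591e+09/225) = 74.67 dB(A).

75 dB(A)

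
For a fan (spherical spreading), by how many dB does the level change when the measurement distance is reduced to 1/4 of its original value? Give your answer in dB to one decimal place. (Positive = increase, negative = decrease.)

+12.0 dB

With spherical spreading the level changes by −20·log₁₀(r₂/r₁).
ΔL = −20·log₁₀(0.25) = +12.04 dB.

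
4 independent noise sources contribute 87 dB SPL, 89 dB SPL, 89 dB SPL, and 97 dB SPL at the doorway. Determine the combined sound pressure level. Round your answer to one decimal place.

98.5 dB SPL

For uncorrelated sources the intensities add, so convert each level to linear form, sum, and take 10·log₁₀ of the total.
Σ 10^(L/10) = 10^(87/10) + 10^(89/10) + 10^(89/10) + 10^(97/10) = 7.102e+09.
L_total = 10·log₁₀(7.102e+09) = 98.51 dB SPL.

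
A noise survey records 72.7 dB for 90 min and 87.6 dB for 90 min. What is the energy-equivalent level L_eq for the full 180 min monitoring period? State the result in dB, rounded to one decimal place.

The energy average is taken in the linear domain: L_eq = 10·log₁₀[(Σ tᵢ·10^(Lᵢ/10))/T], T = 180 min.
Σ tᵢ·10^(Lᵢ/10) = 90·10^(72.7/10) + 90·10^(87.6/10) = 5.347e+10.
L_eq = 10·log₁₀(5.347e+10/180) = 84.73 dB.

84.7 dB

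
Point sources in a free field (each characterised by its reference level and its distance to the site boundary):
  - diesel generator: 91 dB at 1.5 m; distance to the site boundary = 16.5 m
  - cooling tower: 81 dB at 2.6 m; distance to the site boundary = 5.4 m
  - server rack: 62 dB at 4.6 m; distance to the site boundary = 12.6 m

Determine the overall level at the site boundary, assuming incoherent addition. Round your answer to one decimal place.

First find each source's level at the receiver (point-source: −20·log₁₀(r/r_ref)), then combine on an intensity basis.
diesel generator: 91 − 20·log₁₀(16.5/1.5) = 91 − 20.83 = 70.17 dB.
cooling tower: 81 − 20·log₁₀(5.4/2.6) = 81 − 6.35 = 74.65 dB.
server rack: 62 − 20·log₁₀(12.6/4.6) = 62 − 8.75 = 53.25 dB.
Σ 10^(L/10) = 3.980e+07 → L_total = 10·log₁₀(3.980e+07) = 76.00 dB.

76.0 dB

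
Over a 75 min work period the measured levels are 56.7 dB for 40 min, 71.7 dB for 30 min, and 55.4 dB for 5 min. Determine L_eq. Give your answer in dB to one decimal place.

Weight each interval's intensity by its duration and average over T = 75 min:
Σ tᵢ·10^(Lᵢ/10) = 40·10^(56.7/10) + 30·10^(71.7/10) + 5·10^(55.4/10) = 4.642e+08.
L_eq = 10·log₁₀(4.642e+08/75) = 67.92 dB.

67.9 dB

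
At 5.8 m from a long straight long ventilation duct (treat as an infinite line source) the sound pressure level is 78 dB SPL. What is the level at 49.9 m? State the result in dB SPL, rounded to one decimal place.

68.7 dB SPL

Cylindrical spreading from a line source gives a 10·log₁₀(r₂/r₁) drop.
L₂ = 78 − 10·log₁₀(49.9/5.8) = 78 − 9.347 = 68.65 dB SPL.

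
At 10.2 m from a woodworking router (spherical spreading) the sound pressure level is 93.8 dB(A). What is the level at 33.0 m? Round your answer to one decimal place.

Spherical spreading from a point source gives a 20·log₁₀(r₂/r₁) drop.
L₂ = 93.8 − 20·log₁₀(33.0/10.2) = 93.8 − 10.198 = 83.60 dB(A).

83.6 dB(A)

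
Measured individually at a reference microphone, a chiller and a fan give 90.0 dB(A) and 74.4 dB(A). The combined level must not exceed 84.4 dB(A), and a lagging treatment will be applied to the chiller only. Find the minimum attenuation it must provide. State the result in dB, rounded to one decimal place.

6.1 dB

Fixed contribution from the other source: Σ 10^(L/10) = 10^(74.4/10) = 2.754e+07 (74.40 dB(A)).
The limit corresponds to 10^(84.4/10) = 2.754e+08; subtracting the fixed part leaves 2.479e+08 for the chiller, i.e. 83.94 dB(A).
So the chiller must be reduced from 90.0 to 83.94 dB(A): IL = 6.06 dB.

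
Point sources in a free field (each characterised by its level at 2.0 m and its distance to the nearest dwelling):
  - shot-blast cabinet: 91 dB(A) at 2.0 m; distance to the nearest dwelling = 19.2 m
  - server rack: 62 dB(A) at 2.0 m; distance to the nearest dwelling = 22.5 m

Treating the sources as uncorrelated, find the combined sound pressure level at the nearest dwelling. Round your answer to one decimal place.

71.4 dB(A)

Apply inverse-square spreading to bring every level to the receiver, then sum 10^(L/10).
shot-blast cabinet: 91 − 20·log₁₀(19.2/2.0) = 91 − 19.65 = 71.35 dB(A).
server rack: 62 − 20·log₁₀(22.5/2.0) = 62 − 21.02 = 40.98 dB(A).
Σ 10^(L/10) = 1.367e+07 → L_total = 10·log₁₀(1.367e+07) = 71.36 dB(A).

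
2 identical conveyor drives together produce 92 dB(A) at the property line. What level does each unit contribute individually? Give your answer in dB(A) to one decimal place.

89.0 dB(A)

2 equal contributions raise the level by 10·log₁₀ 2 = 3.010 dB, so each unit alone gives 92 − 3.010.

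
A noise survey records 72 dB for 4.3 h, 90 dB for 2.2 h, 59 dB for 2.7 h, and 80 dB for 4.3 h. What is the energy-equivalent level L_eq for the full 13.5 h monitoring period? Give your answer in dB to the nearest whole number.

The energy average is taken in the linear domain: L_eq = 10·log₁₀[(Σ tᵢ·10^(Lᵢ/10))/T], T = 13.5 h.
Σ tᵢ·10^(Lᵢ/10) = 4.3·10^(72/10) + 2.2·10^(90/10) + 2.7·10^(59/10) + 4.3·10^(80/10) = 2.700e+09.
L_eq = 10·log₁₀(2.700e+09/13.5) = 83.01 dB.

83 dB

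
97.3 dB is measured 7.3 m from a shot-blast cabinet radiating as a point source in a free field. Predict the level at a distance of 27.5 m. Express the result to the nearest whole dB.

86 dB

Spherical spreading from a point source gives a 20·log₁₀(r₂/r₁) drop.
L₂ = 97.3 − 20·log₁₀(27.5/7.3) = 97.3 − 11.520 = 85.78 dB.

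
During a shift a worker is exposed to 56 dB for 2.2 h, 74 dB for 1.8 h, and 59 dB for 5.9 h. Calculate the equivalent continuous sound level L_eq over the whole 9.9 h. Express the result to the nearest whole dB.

Weight each interval's intensity by its duration and average over T = 9.9 h:
Σ tᵢ·10^(Lᵢ/10) = 2.2·10^(56/10) + 1.8·10^(74/10) + 5.9·10^(59/10) = 5.078e+07.
L_eq = 10·log₁₀(5.078e+07/9.9) = 67.10 dB.

67 dB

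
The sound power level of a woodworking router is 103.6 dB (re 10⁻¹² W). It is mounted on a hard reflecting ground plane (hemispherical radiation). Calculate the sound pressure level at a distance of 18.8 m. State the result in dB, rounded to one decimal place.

70.1 dB

Free-field hemispherical radiation: L_p = L_w − 10·log₁₀(2π·r²), r = 18.8 m.
2π·r² = 2221 m², 10·log₁₀ of that is 33.465 dB.
L_p = 103.6 − 33.465 = 70.14 dB.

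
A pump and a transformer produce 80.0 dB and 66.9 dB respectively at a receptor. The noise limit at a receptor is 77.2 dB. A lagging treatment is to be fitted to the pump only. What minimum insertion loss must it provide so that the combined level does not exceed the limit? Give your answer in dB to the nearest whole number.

3 dB

The untreated sources together contribute 10^(66.9/10) = 4.898e+06, i.e. 66.90 dB.
To meet 77.2 dB overall, the treated pump may contribute at most 10^(77.2/10) − 4.898e+06 = 4.758e+07, i.e. 76.77 dB.
So the pump must be reduced from 80.0 to 76.77 dB: IL = 3.23 dB.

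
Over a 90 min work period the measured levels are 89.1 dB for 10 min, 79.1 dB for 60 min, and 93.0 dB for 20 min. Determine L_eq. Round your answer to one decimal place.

87.7 dB

The energy average is taken in the linear domain: L_eq = 10·log₁₀[(Σ tᵢ·10^(Lᵢ/10))/T], T = 90 min.
Σ tᵢ·10^(Lᵢ/10) = 10·10^(89.1/10) + 60·10^(79.1/10) + 20·10^(93.0/10) = 5.291e+10.
L_eq = 10·log₁₀(5.291e+10/90) = 87.69 dB.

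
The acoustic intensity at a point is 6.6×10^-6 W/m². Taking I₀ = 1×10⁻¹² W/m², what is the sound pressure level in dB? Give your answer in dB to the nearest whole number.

I/I₀ = 6.6×10^-6/10⁻¹² = 6.6×10^6, and L = 10·log₁₀(I/I₀).
L = 10·(0.8195 + 6) = 68.20 dB.

68 dB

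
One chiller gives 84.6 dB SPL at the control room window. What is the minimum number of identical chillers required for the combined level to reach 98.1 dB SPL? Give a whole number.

23

Need L₁ + 10·log₁₀ N ≥ 98.1, i.e. log₁₀ N ≥ 1.35.
N ≥ 10^(13.5/10) = 22.387, so N = 23.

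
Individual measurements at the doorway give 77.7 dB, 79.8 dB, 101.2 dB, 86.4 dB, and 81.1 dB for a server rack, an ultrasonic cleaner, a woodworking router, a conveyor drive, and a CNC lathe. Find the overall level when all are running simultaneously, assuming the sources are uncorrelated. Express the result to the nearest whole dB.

101 dB

Incoherent sources combine by intensity addition: L_total = 10·log₁₀(Σ 10^(L_i/10)).
Σ 10^(L/10) = 10^(77.7/10) + 10^(79.8/10) + 10^(101.2/10) + 10^(86.4/10) + 10^(81.1/10) = 1.390e+10.
L_total = 10·log₁₀(1.390e+10) = 101.43 dB.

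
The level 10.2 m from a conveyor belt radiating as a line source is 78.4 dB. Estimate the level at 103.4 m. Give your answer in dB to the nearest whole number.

68 dB

For a line source, L₂ = L₁ − 10·log₁₀(r₂/r₁).
L₂ = 78.4 − 10·log₁₀(103.4/10.2) = 78.4 − 10.059 = 68.34 dB.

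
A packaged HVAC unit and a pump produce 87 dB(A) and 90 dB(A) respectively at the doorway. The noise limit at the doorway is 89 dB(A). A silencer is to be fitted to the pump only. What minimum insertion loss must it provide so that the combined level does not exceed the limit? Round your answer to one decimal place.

5.3 dB

The untreated sources together contribute 10^(87/10) = 5.012e+08, i.e. 87.00 dB(A).
To meet 89 dB(A) overall, the treated pump may contribute at most 10^(89/10) − 5.012e+08 = 2.931e+08, i.e. 84.67 dB(A).
So the pump must be reduced from 90 to 84.67 dB(A): IL = 5.33 dB.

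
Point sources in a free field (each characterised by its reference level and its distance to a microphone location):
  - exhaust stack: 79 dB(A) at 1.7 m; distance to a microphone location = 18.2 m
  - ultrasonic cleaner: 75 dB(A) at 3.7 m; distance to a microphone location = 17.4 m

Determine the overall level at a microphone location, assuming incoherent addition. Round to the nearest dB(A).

63 dB(A)

Apply inverse-square spreading to bring every level to the receiver, then sum 10^(L/10).
exhaust stack: 79 − 20·log₁₀(18.2/1.7) = 79 − 20.59 = 58.41 dB(A).
ultrasonic cleaner: 75 − 20·log₁₀(17.4/3.7) = 75 − 13.45 = 61.55 dB(A).
Σ 10^(L/10) = 2.123e+06 → L_total = 10·log₁₀(2.123e+06) = 63.27 dB(A).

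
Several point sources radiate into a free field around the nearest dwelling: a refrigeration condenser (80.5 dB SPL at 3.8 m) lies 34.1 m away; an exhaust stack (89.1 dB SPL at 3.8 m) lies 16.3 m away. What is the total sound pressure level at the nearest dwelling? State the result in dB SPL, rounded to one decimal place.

Propagate each source to the receiver with L = L_ref − 20·log₁₀(r/r_ref), then add intensities.
refrigeration condenser: 80.5 − 20·log₁₀(34.1/3.8) = 80.5 − 19.06 = 61.44 dB SPL.
exhaust stack: 89.1 − 20·log₁₀(16.3/3.8) = 89.1 − 12.65 = 76.45 dB SPL.
Σ 10^(L/10) = 4.557e+07 → L_total = 10·log₁₀(4.557e+07) = 76.59 dB SPL.

76.6 dB SPL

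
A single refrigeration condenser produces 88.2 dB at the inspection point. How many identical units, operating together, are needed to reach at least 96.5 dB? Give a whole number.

The shortfall is 96.5 − 88.2 = 8.3 dB, and N units add 10·log₁₀ N, so need 10·log₁₀ N ≥ 8.3.
N ≥ 10^(8.3/10) = 6.761, so N = 7.

7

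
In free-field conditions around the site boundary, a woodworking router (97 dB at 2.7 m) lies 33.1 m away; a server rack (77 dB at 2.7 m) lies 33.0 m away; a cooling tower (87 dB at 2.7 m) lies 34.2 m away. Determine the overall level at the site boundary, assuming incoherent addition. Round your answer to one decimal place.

Apply inverse-square spreading to bring every level to the receiver, then sum 10^(L/10).
woodworking router: 97 − 20·log₁₀(33.1/2.7) = 97 − 21.77 = 75.23 dB.
server rack: 77 − 20·log₁₀(33.0/2.7) = 77 − 21.74 = 55.26 dB.
cooling tower: 87 − 20·log₁₀(34.2/2.7) = 87 − 22.05 = 64.95 dB.
Σ 10^(L/10) = 3.681e+07 → L_total = 10·log₁₀(3.681e+07) = 75.66 dB.

75.7 dB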